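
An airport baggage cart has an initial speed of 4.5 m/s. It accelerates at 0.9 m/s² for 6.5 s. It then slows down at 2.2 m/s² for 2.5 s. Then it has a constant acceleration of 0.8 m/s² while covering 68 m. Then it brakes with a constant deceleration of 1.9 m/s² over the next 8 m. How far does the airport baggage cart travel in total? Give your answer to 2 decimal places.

Phase 1 (accelerating): v₀ = 4.50 m/s, a = 0.9 m/s².
v = v₀ + at = 4.50 + (0.9)(6.5) = 10.4 m/s
Δx = v₀t + ½at² = 4.50·6.5 + 0.5·0.9·6.5² = 48.3 m

Phase 2 (decelerating): v₀ = 10.4 m/s, a = -2.2 m/s².
v = v₀ + at = 10.4 + (-2.2)(2.5) = 4.85 m/s
Δx = v₀t + ½at² = 10.4·2.5 + 0.5·-2.2·2.5² = 19.0 m

Phase 3 (accelerating): v₀ = 4.85 m/s, a = 0.8 m/s².
v² = v₀² + 2aΔx = 4.85² + 2·0.8·68 = 132 → v = 11.5 m/s
t = (v − v₀)/a = (11.5 − 4.85)/0.8 = 8.32 s

Phase 4 (decelerating): v₀ = 11.5 m/s, a = -1.9 m/s².
v² = v₀² + 2aΔx = 11.5² + 2·-1.9·8 = 102 → v = 10.1 m/s
t = (v − v₀)/a = (10.1 − 11.5)/-1.9 = 0.741 s
Total distance = 48.3 + 19.0 + 68.0 + 8.00 = 143 m

143.26 m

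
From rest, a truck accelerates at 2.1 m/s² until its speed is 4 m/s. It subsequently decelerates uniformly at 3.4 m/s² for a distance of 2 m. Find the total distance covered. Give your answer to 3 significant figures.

Phase 1 (accelerating): v₀ = 0 m/s, a = 2.1 m/s².
v = v₀ + at → t = (4 − 0) / 2.1 = 1.90 s
v² = v₀² + 2aΔx → Δx = (4² − 0²)/(2·2.1) = 3.81 m

Phase 2 (decelerating): v₀ = 4.00 m/s, a = -3.4 m/s².
v² = v₀² + 2aΔx = 4.00² + 2·-3.4·2 = 2.40 → v = 1.55 m/s
t = (v − v₀)/a = (1.55 − 4.00)/-3.4 = 0.721 s
Total distance = 3.81 + 2.00 = 5.81 m

5.81 m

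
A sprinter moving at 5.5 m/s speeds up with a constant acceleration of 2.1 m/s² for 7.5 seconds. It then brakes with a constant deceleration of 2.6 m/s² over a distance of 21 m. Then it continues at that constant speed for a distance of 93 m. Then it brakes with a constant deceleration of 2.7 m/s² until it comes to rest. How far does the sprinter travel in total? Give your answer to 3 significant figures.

278 m

Phase 1 (accelerating): v₀ = 5.50 m/s, a = 2.1 m/s².
v = v₀ + at = 5.50 + (2.1)(7.5) = 21.2 m/s
Δx = v₀t + ½at² = 5.50·7.5 + 0.5·2.1·7.5² = 100 m

Phase 2 (decelerating): v₀ = 21.2 m/s, a = -2.6 m/s².
v² = v₀² + 2aΔx = 21.2² + 2·-2.6·21 = 342 → v = 18.5 m/s
t = (v − v₀)/a = (18.5 − 21.2)/-2.6 = 1.06 s

Phase 3 (constant speed): v₀ = 18.5 m/s, a = 0 m/s².
Constant speed: t = d/v = 93/18.5 = 5.03 s

Phase 4 (decelerating): v₀ = 18.5 m/s, a = -2.7 m/s².
v = v₀ + at → t = (0 − 18.5) / -2.7 = 6.85 s
v² = v₀² + 2aΔx → Δx = (0² − 18.5²)/(2·-2.7) = 63.4 m
Total distance = 100 + 21.0 + 93.0 + 63.4 = 278 m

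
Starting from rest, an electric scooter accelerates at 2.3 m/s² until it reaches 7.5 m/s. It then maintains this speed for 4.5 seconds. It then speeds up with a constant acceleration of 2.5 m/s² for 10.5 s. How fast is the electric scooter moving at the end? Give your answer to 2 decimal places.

Phase 1 (accelerating): v₀ = 0 m/s, a = 2.3 m/s².
v = v₀ + at → t = (7.5 − 0) / 2.3 = 3.26 s
v² = v₀² + 2aΔx → Δx = (7.5² − 0²)/(2·2.3) = 12.2 m

Phase 2 (constant speed): v₀ = 7.50 m/s, a = 0 m/s².
v = v₀ + at = 7.50 + (0)(4.5) = 7.50 m/s
Δx = v₀t + ½at² = 7.50·4.5 + 0.5·0·4.5² = 33.8 m

Phase 3 (accelerating): v₀ = 7.50 m/s, a = 2.5 m/s².
v = v₀ + at = 7.50 + (2.5)(10.5) = 33.8 m/s
Δx = v₀t + ½at² = 7.50·10.5 + 0.5·2.5·10.5² = 217 m
Final speed = 33.8 m/s

33.75 m/s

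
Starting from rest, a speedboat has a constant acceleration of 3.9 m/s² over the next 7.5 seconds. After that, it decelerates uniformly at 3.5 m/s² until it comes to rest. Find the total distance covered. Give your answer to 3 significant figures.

232 m

Phase 1 (accelerating): v₀ = 0 m/s, a = 3.9 m/s².
v = v₀ + at = 0 + (3.9)(7.5) = 29.2 m/s
Δx = v₀t + ½at² = 0·7.5 + 0.5·3.9·7.5² = 110 m

Phase 2 (decelerating): v₀ = 29.2 m/s, a = -3.5 m/s².
v = v₀ + at → t = (0 − 29.2) / -3.5 = 8.36 s
v² = v₀² + 2aΔx → Δx = (0² − 29.2²)/(2·-3.5) = 122 m
Total distance = 110 + 122 = 232 m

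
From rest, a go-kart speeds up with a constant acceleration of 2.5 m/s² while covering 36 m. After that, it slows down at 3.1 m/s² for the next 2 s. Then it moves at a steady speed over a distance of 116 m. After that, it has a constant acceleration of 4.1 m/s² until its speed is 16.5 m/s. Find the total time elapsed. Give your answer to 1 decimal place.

25.7 s

Phase 1 (accelerating): v₀ = 0 m/s, a = 2.5 m/s².
v² = v₀² + 2aΔx = 0² + 2·2.5·36 = 180 → v = 13.4 m/s
t = (v − v₀)/a = (13.4 − 0)/2.5 = 5.37 s

Phase 2 (decelerating): v₀ = 13.4 m/s, a = -3.1 m/s².
v = v₀ + at = 13.4 + (-3.1)(2) = 7.22 m/s
Δx = v₀t + ½at² = 13.4·2 + 0.5·-3.1·2² = 20.6 m

Phase 3 (constant speed): v₀ = 7.22 m/s, a = 0 m/s².
Constant speed: t = d/v = 116/7.22 = 16.1 s

Phase 4 (accelerating): v₀ = 7.22 m/s, a = 4.1 m/s².
v = v₀ + at → t = (16.5 − 7.22) / 4.1 = 2.26 s
v² = v₀² + 2aΔx → Δx = (16.5² − 7.22²)/(2·4.1) = 26.9 m
Total time = 5.37 + 2.00 + 16.1 + 2.26 = 25.7 s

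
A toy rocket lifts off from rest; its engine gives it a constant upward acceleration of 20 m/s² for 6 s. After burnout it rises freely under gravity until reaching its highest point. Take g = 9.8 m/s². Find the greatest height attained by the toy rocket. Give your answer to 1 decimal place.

Phase 1 (powered ascent): v₀ = 0 m/s, a = 20 m/s².
v = v₀ + at = 0 + (20)(6) = 120 m/s
Δx = v₀t + ½at² = 0·6 + 0.5·20·6² = 360 m

Phase 2 (coasting upward): v₀ = 120 m/s, a = -9.8 m/s².
v = v₀ + at → t = (0 − 120) / -9.8 = 12.2 s
v² = v₀² + 2aΔx → Δx = (0² − 120²)/(2·-9.8) = 735 m
Maximum height = 360 + 735 = 1090 m

1094.7 m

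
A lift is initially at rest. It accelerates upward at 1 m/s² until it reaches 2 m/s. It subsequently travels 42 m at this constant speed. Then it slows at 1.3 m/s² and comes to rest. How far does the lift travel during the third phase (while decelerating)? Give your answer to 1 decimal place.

1.5 m

Phase 1 (accelerating): v₀ = 0 m/s, a = 1 m/s².
v = v₀ + at → t = (2 − 0) / 1 = 2.00 s
v² = v₀² + 2aΔx → Δx = (2² − 0²)/(2·1) = 2.00 m

Phase 2 (constant speed): v₀ = 2.00 m/s, a = 0 m/s².
Constant speed: t = d/v = 42/2.00 = 21.0 s

Phase 3 (decelerating): v₀ = 2.00 m/s, a = -1.3 m/s².
v = v₀ + at → t = (0 − 2.00) / -1.3 = 1.54 s
v² = v₀² + 2aΔx → Δx = (0² − 2.00²)/(2·-1.3) = 1.54 m
Distance in phase 3 = 1.54 m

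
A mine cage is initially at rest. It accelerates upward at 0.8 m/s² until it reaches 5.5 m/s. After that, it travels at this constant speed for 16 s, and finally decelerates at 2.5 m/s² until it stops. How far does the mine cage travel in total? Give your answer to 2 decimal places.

Phase 1 (accelerating): v₀ = 0 m/s, a = 0.8 m/s².
v = v₀ + at → t = (5.5 − 0) / 0.8 = 6.88 s
v² = v₀² + 2aΔx → Δx = (5.5² − 0²)/(2·0.8) = 18.9 m

Phase 2 (constant speed): v₀ = 5.50 m/s, a = 0 m/s².
v = v₀ + at = 5.50 + (0)(16) = 5.50 m/s
Δx = v₀t + ½at² = 5.50·16 + 0.5·0·16² = 88.0 m

Phase 3 (decelerating): v₀ = 5.50 m/s, a = -2.5 m/s².
v = v₀ + at → t = (0 − 5.50) / -2.5 = 2.20 s
v² = v₀² + 2aΔx → Δx = (0² − 5.50²)/(2·-2.5) = 6.05 m
Total distance = 18.9 + 88.0 + 6.05 = 113 m

112.96 m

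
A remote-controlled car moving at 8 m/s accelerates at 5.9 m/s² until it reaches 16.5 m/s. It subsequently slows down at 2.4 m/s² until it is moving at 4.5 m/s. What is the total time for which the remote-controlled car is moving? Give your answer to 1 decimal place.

Phase 1 (accelerating): v₀ = 8.00 m/s, a = 5.9 m/s².
v = v₀ + at → t = (16.5 − 8.00) / 5.9 = 1.44 s
v² = v₀² + 2aΔx → Δx = (16.5² − 8.00²)/(2·5.9) = 17.6 m

Phase 2 (decelerating): v₀ = 16.5 m/s, a = -2.4 m/s².
v = v₀ + at → t = (4.5 − 16.5) / -2.4 = 5.00 s
v² = v₀² + 2aΔx → Δx = (4.5² − 16.5²)/(2·-2.4) = 52.5 m
Total time = 1.44 + 5.00 = 6.44 s

6.4 s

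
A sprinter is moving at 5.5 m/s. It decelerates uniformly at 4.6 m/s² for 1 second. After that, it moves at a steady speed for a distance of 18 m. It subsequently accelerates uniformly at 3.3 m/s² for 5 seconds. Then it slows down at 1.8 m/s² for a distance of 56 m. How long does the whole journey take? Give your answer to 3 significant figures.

30.1 s

Phase 1 (decelerating): v₀ = 5.50 m/s, a = -4.6 m/s².
v = v₀ + at = 5.50 + (-4.6)(1) = 0.900 m/s
Δx = v₀t + ½at² = 5.50·1 + 0.5·-4.6·1² = 3.20 m

Phase 2 (constant speed): v₀ = 0.900 m/s, a = 0 m/s².
Constant speed: t = d/v = 18/0.900 = 20.0 s

Phase 3 (accelerating): v₀ = 0.900 m/s, a = 3.3 m/s².
v = v₀ + at = 0.900 + (3.3)(5) = 17.4 m/s
Δx = v₀t + ½at² = 0.900·5 + 0.5·3.3·5² = 45.8 m

Phase 4 (decelerating): v₀ = 17.4 m/s, a = -1.8 m/s².
v² = v₀² + 2aΔx = 17.4² + 2·-1.8·56 = 101 → v = 10.1 m/s
t = (v − v₀)/a = (10.1 − 17.4)/-1.8 = 4.08 s
Total time = 1.00 + 20.0 + 5.00 + 4.08 = 30.1 s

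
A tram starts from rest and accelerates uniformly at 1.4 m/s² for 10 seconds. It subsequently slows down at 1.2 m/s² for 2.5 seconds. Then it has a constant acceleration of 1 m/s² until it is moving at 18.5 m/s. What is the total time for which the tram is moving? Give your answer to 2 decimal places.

Phase 1 (accelerating): v₀ = 0 m/s, a = 1.4 m/s².
v = v₀ + at = 0 + (1.4)(10) = 14.0 m/s
Δx = v₀t + ½at² = 0·10 + 0.5·1.4·10² = 70.0 m

Phase 2 (decelerating): v₀ = 14.0 m/s, a = -1.2 m/s².
v = v₀ + at = 14.0 + (-1.2)(2.5) = 11.0 m/s
Δx = v₀t + ½at² = 14.0·2.5 + 0.5·-1.2·2.5² = 31.2 m

Phase 3 (accelerating): v₀ = 11.0 m/s, a = 1 m/s².
v = v₀ + at → t = (18.5 − 11.0) / 1 = 7.50 s
v² = v₀² + 2aΔx → Δx = (18.5² − 11.0²)/(2·1) = 111 m
Total time = 10.0 + 2.50 + 7.50 = 20.0 s

20.00 s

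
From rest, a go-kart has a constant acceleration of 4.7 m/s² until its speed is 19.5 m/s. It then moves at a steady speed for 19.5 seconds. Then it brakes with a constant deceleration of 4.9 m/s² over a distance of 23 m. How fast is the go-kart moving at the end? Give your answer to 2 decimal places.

Phase 1 (accelerating): v₀ = 0 m/s, a = 4.7 m/s².
v = v₀ + at → t = (19.5 − 0) / 4.7 = 4.15 s
v² = v₀² + 2aΔx → Δx = (19.5² − 0²)/(2·4.7) = 40.5 m

Phase 2 (constant speed): v₀ = 19.5 m/s, a = 0 m/s².
v = v₀ + at = 19.5 + (0)(19.5) = 19.5 m/s
Δx = v₀t + ½at² = 19.5·19.5 + 0.5·0·19.5² = 380 m

Phase 3 (decelerating): v₀ = 19.5 m/s, a = -4.9 m/s².
v² = v₀² + 2aΔx = 19.5² + 2·-4.9·23 = 155 → v = 12.4 m/s
t = (v − v₀)/a = (12.4 − 19.5)/-4.9 = 1.44 s
Final speed = 12.4 m/s

12.44 m/s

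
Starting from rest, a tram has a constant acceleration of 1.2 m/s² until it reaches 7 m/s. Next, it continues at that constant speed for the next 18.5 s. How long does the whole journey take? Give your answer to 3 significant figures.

Phase 1 (accelerating): v₀ = 0 m/s, a = 1.2 m/s².
v = v₀ + at → t = (7 − 0) / 1.2 = 5.83 s
v² = v₀² + 2aΔx → Δx = (7² − 0²)/(2·1.2) = 20.4 m

Phase 2 (constant speed): v₀ = 7.00 m/s, a = 0 m/s².
v = v₀ + at = 7.00 + (0)(18.5) = 7.00 m/s
Δx = v₀t + ½at² = 7.00·18.5 + 0.5·0·18.5² = 130 m
Total time = 5.83 + 18.5 = 24.3 s

24.3 s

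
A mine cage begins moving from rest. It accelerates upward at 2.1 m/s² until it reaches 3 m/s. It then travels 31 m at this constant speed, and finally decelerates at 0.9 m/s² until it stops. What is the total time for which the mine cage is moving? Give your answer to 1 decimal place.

Phase 1 (accelerating): v₀ = 0 m/s, a = 2.1 m/s².
v = v₀ + at → t = (3 − 0) / 2.1 = 1.43 s
v² = v₀² + 2aΔx → Δx = (3² − 0²)/(2·2.1) = 2.14 m

Phase 2 (constant speed): v₀ = 3.00 m/s, a = 0 m/s².
Constant speed: t = d/v = 31/3.00 = 10.3 s

Phase 3 (decelerating): v₀ = 3.00 m/s, a = -0.9 m/s².
v = v₀ + at → t = (0 − 3.00) / -0.9 = 3.33 s
v² = v₀² + 2aΔx → Δx = (0² − 3.00²)/(2·-0.9) = 5.00 m
Total time = 1.43 + 10.3 + 3.33 = 15.1 s

15.1 s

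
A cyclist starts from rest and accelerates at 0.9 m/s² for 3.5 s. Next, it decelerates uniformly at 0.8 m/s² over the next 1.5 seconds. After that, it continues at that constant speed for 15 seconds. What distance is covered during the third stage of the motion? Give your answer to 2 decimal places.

Phase 1 (accelerating): v₀ = 0 m/s, a = 0.9 m/s².
v = v₀ + at = 0 + (0.9)(3.5) = 3.15 m/s
Δx = v₀t + ½at² = 0·3.5 + 0.5·0.9·3.5² = 5.51 m

Phase 2 (decelerating): v₀ = 3.15 m/s, a = -0.8 m/s².
v = v₀ + at = 3.15 + (-0.8)(1.5) = 1.95 m/s
Δx = v₀t + ½at² = 3.15·1.5 + 0.5·-0.8·1.5² = 3.82 m

Phase 3 (constant speed): v₀ = 1.95 m/s, a = 0 m/s².
v = v₀ + at = 1.95 + (0)(15) = 1.95 m/s
Δx = v₀t + ½at² = 1.95·15 + 0.5·0·15² = 29.2 m
Distance in phase 3 = 29.2 m

29.25 m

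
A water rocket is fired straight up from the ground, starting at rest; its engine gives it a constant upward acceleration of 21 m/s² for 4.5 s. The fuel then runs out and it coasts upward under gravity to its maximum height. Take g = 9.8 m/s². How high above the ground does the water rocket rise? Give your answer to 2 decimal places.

Phase 1 (powered ascent): v₀ = 0 m/s, a = 21 m/s².
v = v₀ + at = 0 + (21)(4.5) = 94.5 m/s
Δx = v₀t + ½at² = 0·4.5 + 0.5·21·4.5² = 213 m

Phase 2 (coasting upward): v₀ = 94.5 m/s, a = -9.8 m/s².
v = v₀ + at → t = (0 − 94.5) / -9.8 = 9.64 s
v² = v₀² + 2aΔx → Δx = (0² − 94.5²)/(2·-9.8) = 456 m
Maximum height = 213 + 456 = 668 m

668.25 m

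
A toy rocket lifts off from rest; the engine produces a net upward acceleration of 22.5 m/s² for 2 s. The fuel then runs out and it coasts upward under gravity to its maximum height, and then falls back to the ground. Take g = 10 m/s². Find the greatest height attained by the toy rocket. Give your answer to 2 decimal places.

Phase 1 (powered ascent): v₀ = 0 m/s, a = 22.5 m/s².
v = v₀ + at = 0 + (22.5)(2) = 45.0 m/s
Δx = v₀t + ½at² = 0·2 + 0.5·22.5·2² = 45.0 m

Phase 2 (coasting upward): v₀ = 45.0 m/s, a = -10 m/s².
v = v₀ + at → t = (0 − 45.0) / -10 = 4.50 s
v² = v₀² + 2aΔx → Δx = (0² − 45.0²)/(2·-10) = 101 m
Maximum height = 45.0 + 101 = 146 m

146.25 m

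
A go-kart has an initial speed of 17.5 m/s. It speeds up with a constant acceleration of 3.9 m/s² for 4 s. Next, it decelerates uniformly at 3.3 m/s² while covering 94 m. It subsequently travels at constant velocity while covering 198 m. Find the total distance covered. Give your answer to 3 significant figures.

Phase 1 (accelerating): v₀ = 17.5 m/s, a = 3.9 m/s².
v = v₀ + at = 17.5 + (3.9)(4) = 33.1 m/s
Δx = v₀t + ½at² = 17.5·4 + 0.5·3.9·4² = 101 m

Phase 2 (decelerating): v₀ = 33.1 m/s, a = -3.3 m/s².
v² = v₀² + 2aΔx = 33.1² + 2·-3.3·94 = 475 → v = 21.8 m/s
t = (v − v₀)/a = (21.8 − 33.1)/-3.3 = 3.42 s

Phase 3 (constant speed): v₀ = 21.8 m/s, a = 0 m/s².
Constant speed: t = d/v = 198/21.8 = 9.08 s
Total distance = 101 + 94.0 + 198 = 393 m

393 m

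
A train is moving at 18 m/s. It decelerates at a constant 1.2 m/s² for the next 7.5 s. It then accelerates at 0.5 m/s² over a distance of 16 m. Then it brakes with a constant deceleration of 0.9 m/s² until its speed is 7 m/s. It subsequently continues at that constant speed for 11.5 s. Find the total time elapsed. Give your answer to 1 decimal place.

23.9 s

Phase 1 (decelerating): v₀ = 18.0 m/s, a = -1.2 m/s².
v = v₀ + at = 18.0 + (-1.2)(7.5) = 9.00 m/s
Δx = v₀t + ½at² = 18.0·7.5 + 0.5·-1.2·7.5² = 101 m

Phase 2 (accelerating): v₀ = 9.00 m/s, a = 0.5 m/s².
v² = v₀² + 2aΔx = 9.00² + 2·0.5·16 = 97.0 → v = 9.85 m/s
t = (v − v₀)/a = (9.85 − 9.00)/0.5 = 1.70 s

Phase 3 (decelerating): v₀ = 9.85 m/s, a = -0.9 m/s².
v = v₀ + at → t = (7 − 9.85) / -0.9 = 3.17 s
v² = v₀² + 2aΔx → Δx = (7² − 9.85²)/(2·-0.9) = 26.7 m

Phase 4 (constant speed): v₀ = 7.00 m/s, a = 0 m/s².
v = v₀ + at = 7.00 + (0)(11.5) = 7.00 m/s
Δx = v₀t + ½at² = 7.00·11.5 + 0.5·0·11.5² = 80.5 m
Total time = 7.50 + 1.70 + 3.17 + 11.5 = 23.9 s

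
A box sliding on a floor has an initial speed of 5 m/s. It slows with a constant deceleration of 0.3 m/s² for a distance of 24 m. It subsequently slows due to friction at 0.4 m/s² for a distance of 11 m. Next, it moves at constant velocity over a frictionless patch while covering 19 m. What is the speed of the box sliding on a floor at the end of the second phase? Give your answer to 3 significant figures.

1.34 m/s

Phase 1 (decelerating): v₀ = 5.00 m/s, a = -0.3 m/s².
v² = v₀² + 2aΔx = 5.00² + 2·-0.3·24 = 10.6 → v = 3.26 m/s
t = (v − v₀)/a = (3.26 − 5.00)/-0.3 = 5.81 s

Phase 2 (decelerating): v₀ = 3.26 m/s, a = -0.4 m/s².
v² = v₀² + 2aΔx = 3.26² + 2·-0.4·11 = 1.80 → v = 1.34 m/s
t = (v − v₀)/a = (1.34 − 3.26)/-0.4 = 4.79 s
Speed at end of phase 2 = 1.34 m/s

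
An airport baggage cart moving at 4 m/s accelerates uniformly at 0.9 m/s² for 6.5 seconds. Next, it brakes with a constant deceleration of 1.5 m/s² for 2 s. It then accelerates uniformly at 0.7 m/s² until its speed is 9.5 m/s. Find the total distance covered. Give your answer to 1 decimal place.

Phase 1 (accelerating): v₀ = 4.00 m/s, a = 0.9 m/s².
v = v₀ + at = 4.00 + (0.9)(6.5) = 9.85 m/s
Δx = v₀t + ½at² = 4.00·6.5 + 0.5·0.9·6.5² = 45.0 m

Phase 2 (decelerating): v₀ = 9.85 m/s, a = -1.5 m/s².
v = v₀ + at = 9.85 + (-1.5)(2) = 6.85 m/s
Δx = v₀t + ½at² = 9.85·2 + 0.5·-1.5·2² = 16.7 m

Phase 3 (accelerating): v₀ = 6.85 m/s, a = 0.7 m/s².
v = v₀ + at → t = (9.5 − 6.85) / 0.7 = 3.79 s
v² = v₀² + 2aΔx → Δx = (9.5² − 6.85²)/(2·0.7) = 30.9 m
Total distance = 45.0 + 16.7 + 30.9 = 92.7 m

92.7 m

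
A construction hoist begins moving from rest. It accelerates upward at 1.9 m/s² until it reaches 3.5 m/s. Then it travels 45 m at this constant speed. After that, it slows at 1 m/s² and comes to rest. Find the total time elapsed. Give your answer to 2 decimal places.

18.20 s

Phase 1 (accelerating): v₀ = 0 m/s, a = 1.9 m/s².
v = v₀ + at → t = (3.5 − 0) / 1.9 = 1.84 s
v² = v₀² + 2aΔx → Δx = (3.5² − 0²)/(2·1.9) = 3.22 m

Phase 2 (constant speed): v₀ = 3.50 m/s, a = 0 m/s².
Constant speed: t = d/v = 45/3.50 = 12.9 s

Phase 3 (decelerating): v₀ = 3.50 m/s, a = -1 m/s².
v = v₀ + at → t = (0 − 3.50) / -1 = 3.50 s
v² = v₀² + 2aΔx → Δx = (0² − 3.50²)/(2·-1) = 6.12 m
Total time = 1.84 + 12.9 + 3.50 = 18.2 s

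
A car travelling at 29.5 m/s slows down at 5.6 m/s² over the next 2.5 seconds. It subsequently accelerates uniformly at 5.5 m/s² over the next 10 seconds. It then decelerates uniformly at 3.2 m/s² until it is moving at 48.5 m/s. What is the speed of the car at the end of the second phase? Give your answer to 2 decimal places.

70.50 m/s

Phase 1 (decelerating): v₀ = 29.5 m/s, a = -5.6 m/s².
v = v₀ + at = 29.5 + (-5.6)(2.5) = 15.5 m/s
Δx = v₀t + ½at² = 29.5·2.5 + 0.5·-5.6·2.5² = 56.2 m

Phase 2 (accelerating): v₀ = 15.5 m/s, a = 5.5 m/s².
v = v₀ + at = 15.5 + (5.5)(10) = 70.5 m/s
Δx = v₀t + ½at² = 15.5·10 + 0.5·5.5·10² = 430 m
Speed at end of phase 2 = 70.5 m/s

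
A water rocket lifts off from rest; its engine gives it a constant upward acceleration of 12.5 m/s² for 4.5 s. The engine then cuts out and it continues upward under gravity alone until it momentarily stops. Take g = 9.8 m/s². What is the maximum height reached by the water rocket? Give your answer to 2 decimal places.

Phase 1 (powered ascent): v₀ = 0 m/s, a = 12.5 m/s².
v = v₀ + at = 0 + (12.5)(4.5) = 56.2 m/s
Δx = v₀t + ½at² = 0·4.5 + 0.5·12.5·4.5² = 127 m

Phase 2 (coasting upward): v₀ = 56.2 m/s, a = -9.8 m/s².
v = v₀ + at → t = (0 − 56.2) / -9.8 = 5.74 s
v² = v₀² + 2aΔx → Δx = (0² − 56.2²)/(2·-9.8) = 161 m
Maximum height = 127 + 161 = 288 m

287.99 m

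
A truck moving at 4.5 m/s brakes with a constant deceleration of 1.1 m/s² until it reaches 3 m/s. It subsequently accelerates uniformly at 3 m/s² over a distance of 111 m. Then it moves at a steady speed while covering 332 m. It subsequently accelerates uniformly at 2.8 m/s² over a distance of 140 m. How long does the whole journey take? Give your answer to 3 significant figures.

Phase 1 (decelerating): v₀ = 4.50 m/s, a = -1.1 m/s².
v = v₀ + at → t = (3 − 4.50) / -1.1 = 1.36 s
v² = v₀² + 2aΔx → Δx = (3² − 4.50²)/(2·-1.1) = 5.11 m

Phase 2 (accelerating): v₀ = 3.00 m/s, a = 3 m/s².
v² = v₀² + 2aΔx = 3.00² + 2·3·111 = 675 → v = 26.0 m/s
t = (v − v₀)/a = (26.0 − 3.00)/3 = 7.66 s

Phase 3 (constant speed): v₀ = 26.0 m/s, a = 0 m/s².
Constant speed: t = d/v = 332/26.0 = 12.8 s

Phase 4 (accelerating): v₀ = 26.0 m/s, a = 2.8 m/s².
v² = v₀² + 2aΔx = 26.0² + 2·2.8·140 = 1460 → v = 38.2 m/s
t = (v − v₀)/a = (38.2 − 26.0)/2.8 = 4.36 s
Total time = 1.36 + 7.66 + 12.8 + 4.36 = 26.2 s

26.2 s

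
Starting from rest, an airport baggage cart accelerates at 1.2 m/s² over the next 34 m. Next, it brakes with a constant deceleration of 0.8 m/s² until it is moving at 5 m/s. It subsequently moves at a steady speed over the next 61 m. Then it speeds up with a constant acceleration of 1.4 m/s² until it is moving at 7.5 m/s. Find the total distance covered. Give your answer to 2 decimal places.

141.54 m

Phase 1 (accelerating): v₀ = 0 m/s, a = 1.2 m/s².
v² = v₀² + 2aΔx = 0² + 2·1.2·34 = 81.6 → v = 9.03 m/s
t = (v − v₀)/a = (9.03 − 0)/1.2 = 7.53 s

Phase 2 (decelerating): v₀ = 9.03 m/s, a = -0.8 m/s².
v = v₀ + at → t = (5 − 9.03) / -0.8 = 5.04 s
v² = v₀² + 2aΔx → Δx = (5² − 9.03²)/(2·-0.8) = 35.4 m

Phase 3 (constant speed): v₀ = 5.00 m/s, a = 0 m/s².
Constant speed: t = d/v = 61/5.00 = 12.2 s

Phase 4 (accelerating): v₀ = 5.00 m/s, a = 1.4 m/s².
v = v₀ + at → t = (7.5 − 5.00) / 1.4 = 1.79 s
v² = v₀² + 2aΔx → Δx = (7.5² − 5.00²)/(2·1.4) = 11.2 m
Total distance = 34.0 + 35.4 + 61.0 + 11.2 = 142 m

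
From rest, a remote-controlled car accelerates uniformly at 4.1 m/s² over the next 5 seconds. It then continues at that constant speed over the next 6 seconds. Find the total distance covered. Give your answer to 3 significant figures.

174 m

Phase 1 (accelerating): v₀ = 0 m/s, a = 4.1 m/s².
v = v₀ + at = 0 + (4.1)(5) = 20.5 m/s
Δx = v₀t + ½at² = 0·5 + 0.5·4.1·5² = 51.2 m

Phase 2 (constant speed): v₀ = 20.5 m/s, a = 0 m/s².
v = v₀ + at = 20.5 + (0)(6) = 20.5 m/s
Δx = v₀t + ½at² = 20.5·6 + 0.5·0·6² = 123 m
Total distance = 51.2 + 123 = 174 m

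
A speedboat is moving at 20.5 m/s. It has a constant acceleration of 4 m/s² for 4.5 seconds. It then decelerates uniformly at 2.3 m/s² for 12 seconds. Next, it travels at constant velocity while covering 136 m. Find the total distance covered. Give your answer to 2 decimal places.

565.15 m

Phase 1 (accelerating): v₀ = 20.5 m/s, a = 4 m/s².
v = v₀ + at = 20.5 + (4)(4.5) = 38.5 m/s
Δx = v₀t + ½at² = 20.5·4.5 + 0.5·4·4.5² = 133 m

Phase 2 (decelerating): v₀ = 38.5 m/s, a = -2.3 m/s².
v = v₀ + at = 38.5 + (-2.3)(12) = 10.9 m/s
Δx = v₀t + ½at² = 38.5·12 + 0.5·-2.3·12² = 296 m

Phase 3 (constant speed): v₀ = 10.9 m/s, a = 0 m/s².
Constant speed: t = d/v = 136/10.9 = 12.5 s
Total distance = 133 + 296 + 136 = 565 m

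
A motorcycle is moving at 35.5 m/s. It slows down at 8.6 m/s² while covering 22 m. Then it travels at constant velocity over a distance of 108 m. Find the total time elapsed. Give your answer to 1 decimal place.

Phase 1 (decelerating): v₀ = 35.5 m/s, a = -8.6 m/s².
v² = v₀² + 2aΔx = 35.5² + 2·-8.6·22 = 882 → v = 29.7 m/s
t = (v − v₀)/a = (29.7 − 35.5)/-8.6 = 0.675 s

Phase 2 (constant speed): v₀ = 29.7 m/s, a = 0 m/s².
Constant speed: t = d/v = 108/29.7 = 3.64 s
Total time = 0.675 + 3.64 = 4.31 s

4.3 s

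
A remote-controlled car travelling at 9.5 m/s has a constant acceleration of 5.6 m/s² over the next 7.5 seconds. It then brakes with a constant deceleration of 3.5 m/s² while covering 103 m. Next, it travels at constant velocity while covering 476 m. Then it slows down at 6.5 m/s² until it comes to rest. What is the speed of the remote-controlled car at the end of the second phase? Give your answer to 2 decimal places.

43.95 m/s

Phase 1 (accelerating): v₀ = 9.50 m/s, a = 5.6 m/s².
v = v₀ + at = 9.50 + (5.6)(7.5) = 51.5 m/s
Δx = v₀t + ½at² = 9.50·7.5 + 0.5·5.6·7.5² = 229 m

Phase 2 (decelerating): v₀ = 51.5 m/s, a = -3.5 m/s².
v² = v₀² + 2aΔx = 51.5² + 2·-3.5·103 = 1930 → v = 43.9 m/s
t = (v − v₀)/a = (43.9 − 51.5)/-3.5 = 2.16 s
Speed at end of phase 2 = 43.9 m/s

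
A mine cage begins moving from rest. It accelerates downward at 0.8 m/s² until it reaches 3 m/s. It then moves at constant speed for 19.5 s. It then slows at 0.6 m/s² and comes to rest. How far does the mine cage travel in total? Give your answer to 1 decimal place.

Phase 1 (accelerating): v₀ = 0 m/s, a = 0.8 m/s².
v = v₀ + at → t = (3 − 0) / 0.8 = 3.75 s
v² = v₀² + 2aΔx → Δx = (3² − 0²)/(2·0.8) = 5.62 m

Phase 2 (constant speed): v₀ = 3.00 m/s, a = 0 m/s².
v = v₀ + at = 3.00 + (0)(19.5) = 3.00 m/s
Δx = v₀t + ½at² = 3.00·19.5 + 0.5·0·19.5² = 58.5 m

Phase 3 (decelerating): v₀ = 3.00 m/s, a = -0.6 m/s².
v = v₀ + at → t = (0 − 3.00) / -0.6 = 5.00 s
v² = v₀² + 2aΔx → Δx = (0² − 3.00²)/(2·-0.6) = 7.50 m
Total distance = 5.62 + 58.5 + 7.50 = 71.6 m

71.6 m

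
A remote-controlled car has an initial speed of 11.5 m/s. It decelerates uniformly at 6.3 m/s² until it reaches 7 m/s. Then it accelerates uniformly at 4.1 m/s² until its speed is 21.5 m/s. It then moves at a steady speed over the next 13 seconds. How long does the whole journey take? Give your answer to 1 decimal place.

17.3 s

Phase 1 (decelerating): v₀ = 11.5 m/s, a = -6.3 m/s².
v = v₀ + at → t = (7 − 11.5) / -6.3 = 0.714 s
v² = v₀² + 2aΔx → Δx = (7² − 11.5²)/(2·-6.3) = 6.61 m

Phase 2 (accelerating): v₀ = 7.00 m/s, a = 4.1 m/s².
v = v₀ + at → t = (21.5 − 7.00) / 4.1 = 3.54 s
v² = v₀² + 2aΔx → Δx = (21.5² − 7.00²)/(2·4.1) = 50.4 m

Phase 3 (constant speed): v₀ = 21.5 m/s, a = 0 m/s².
v = v₀ + at = 21.5 + (0)(13) = 21.5 m/s
Δx = v₀t + ½at² = 21.5·13 + 0.5·0·13² = 280 m
Total time = 0.714 + 3.54 + 13.0 = 17.3 s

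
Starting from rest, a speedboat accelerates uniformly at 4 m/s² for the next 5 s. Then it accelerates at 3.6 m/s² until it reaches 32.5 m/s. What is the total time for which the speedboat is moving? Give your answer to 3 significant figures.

8.47 s

Phase 1 (accelerating): v₀ = 0 m/s, a = 4 m/s².
v = v₀ + at = 0 + (4)(5) = 20.0 m/s
Δx = v₀t + ½at² = 0·5 + 0.5·4·5² = 50.0 m

Phase 2 (accelerating): v₀ = 20.0 m/s, a = 3.6 m/s².
v = v₀ + at → t = (32.5 − 20.0) / 3.6 = 3.47 s
v² = v₀² + 2aΔx → Δx = (32.5² − 20.0²)/(2·3.6) = 91.1 m
Total time = 5.00 + 3.47 = 8.47 s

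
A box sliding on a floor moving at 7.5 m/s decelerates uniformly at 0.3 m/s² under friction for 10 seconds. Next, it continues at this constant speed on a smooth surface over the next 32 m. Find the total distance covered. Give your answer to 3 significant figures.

Phase 1 (decelerating): v₀ = 7.50 m/s, a = -0.3 m/s².
v = v₀ + at = 7.50 + (-0.3)(10) = 4.50 m/s
Δx = v₀t + ½at² = 7.50·10 + 0.5·-0.3·10² = 60.0 m

Phase 2 (constant speed): v₀ = 4.50 m/s, a = 0 m/s².
Constant speed: t = d/v = 32/4.50 = 7.11 s
Total distance = 60.0 + 32.0 = 92.0 m

92.0 m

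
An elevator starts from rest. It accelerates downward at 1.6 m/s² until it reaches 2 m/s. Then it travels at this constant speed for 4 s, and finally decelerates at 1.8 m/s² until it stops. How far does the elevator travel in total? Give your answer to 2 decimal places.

Phase 1 (accelerating): v₀ = 0 m/s, a = 1.6 m/s².
v = v₀ + at → t = (2 − 0) / 1.6 = 1.25 s
v² = v₀² + 2aΔx → Δx = (2² − 0²)/(2·1.6) = 1.25 m

Phase 2 (constant speed): v₀ = 2.00 m/s, a = 0 m/s².
v = v₀ + at = 2.00 + (0)(4) = 2.00 m/s
Δx = v₀t + ½at² = 2.00·4 + 0.5·0·4² = 8.00 m

Phase 3 (decelerating): v₀ = 2.00 m/s, a = -1.8 m/s².
v = v₀ + at → t = (0 − 2.00) / -1.8 = 1.11 s
v² = v₀² + 2aΔx → Δx = (0² − 2.00²)/(2·-1.8) = 1.11 m
Total distance = 1.25 + 8.00 + 1.11 = 10.4 m

10.36 m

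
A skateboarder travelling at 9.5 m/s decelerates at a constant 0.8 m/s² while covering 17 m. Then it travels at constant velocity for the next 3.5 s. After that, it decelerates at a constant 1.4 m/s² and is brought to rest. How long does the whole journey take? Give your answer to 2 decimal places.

Phase 1 (decelerating): v₀ = 9.50 m/s, a = -0.8 m/s².
v² = v₀² + 2aΔx = 9.50² + 2·-0.8·17 = 63.0 → v = 7.94 m/s
t = (v − v₀)/a = (7.94 − 9.50)/-0.8 = 1.95 s

Phase 2 (constant speed): v₀ = 7.94 m/s, a = 0 m/s².
v = v₀ + at = 7.94 + (0)(3.5) = 7.94 m/s
Δx = v₀t + ½at² = 7.94·3.5 + 0.5·0·3.5² = 27.8 m

Phase 3 (decelerating): v₀ = 7.94 m/s, a = -1.4 m/s².
v = v₀ + at → t = (0 − 7.94) / -1.4 = 5.67 s
v² = v₀² + 2aΔx → Δx = (0² − 7.94²)/(2·-1.4) = 22.5 m
Total time = 1.95 + 3.50 + 5.67 = 11.1 s

11.12 s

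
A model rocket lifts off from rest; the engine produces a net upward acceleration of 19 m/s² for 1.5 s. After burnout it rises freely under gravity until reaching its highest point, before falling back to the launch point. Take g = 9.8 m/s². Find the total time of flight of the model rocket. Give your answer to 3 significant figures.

7.99 s

Phase 1 (powered ascent): v₀ = 0 m/s, a = 19 m/s².
v = v₀ + at = 0 + (19)(1.5) = 28.5 m/s
Δx = v₀t + ½at² = 0·1.5 + 0.5·19·1.5² = 21.4 m

Phase 2 (coasting upward): v₀ = 28.5 m/s, a = -9.8 m/s².
v = v₀ + at → t = (0 − 28.5) / -9.8 = 2.91 s
v² = v₀² + 2aΔx → Δx = (0² − 28.5²)/(2·-9.8) = 41.4 m

Phase 3 (free fall): v₀ = 0 m/s, a = -9.8 m/s².
Falls 62.8 m from rest: t = √(2·62.8/9.8) = 3.58 s; v = g·t = 35.1 m/s.
Total time = 1.50 + 2.91 + 3.58 = 7.99 s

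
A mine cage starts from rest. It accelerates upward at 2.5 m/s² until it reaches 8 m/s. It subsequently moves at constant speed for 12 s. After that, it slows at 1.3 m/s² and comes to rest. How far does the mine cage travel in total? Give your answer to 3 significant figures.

Phase 1 (accelerating): v₀ = 0 m/s, a = 2.5 m/s².
v = v₀ + at → t = (8 − 0) / 2.5 = 3.20 s
v² = v₀² + 2aΔx → Δx = (8² − 0²)/(2·2.5) = 12.8 m

Phase 2 (constant speed): v₀ = 8.00 m/s, a = 0 m/s².
v = v₀ + at = 8.00 + (0)(12) = 8.00 m/s
Δx = v₀t + ½at² = 8.00·12 + 0.5·0·12² = 96.0 m

Phase 3 (decelerating): v₀ = 8.00 m/s, a = -1.3 m/s².
v = v₀ + at → t = (0 − 8.00) / -1.3 = 6.15 s
v² = v₀² + 2aΔx → Δx = (0² − 8.00²)/(2·-1.3) = 24.6 m
Total distance = 12.8 + 96.0 + 24.6 = 133 m

133 m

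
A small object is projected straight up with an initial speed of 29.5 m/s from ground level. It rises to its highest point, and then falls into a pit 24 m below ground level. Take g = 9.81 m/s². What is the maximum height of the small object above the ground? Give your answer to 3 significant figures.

44.4 m

Phase 1 (rising): v₀ = 29.5 m/s, a = -9.81 m/s².
v = v₀ + at → t = (0 − 29.5) / -9.81 = 3.01 s
v² = v₀² + 2aΔx → Δx = (0² − 29.5²)/(2·-9.81) = 44.4 m
Maximum height = 44.4 m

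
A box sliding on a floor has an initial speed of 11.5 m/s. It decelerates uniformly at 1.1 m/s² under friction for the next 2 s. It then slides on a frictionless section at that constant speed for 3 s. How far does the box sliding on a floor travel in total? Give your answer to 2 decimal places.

48.70 m

Phase 1 (decelerating): v₀ = 11.5 m/s, a = -1.1 m/s².
v = v₀ + at = 11.5 + (-1.1)(2) = 9.30 m/s
Δx = v₀t + ½at² = 11.5·2 + 0.5·-1.1·2² = 20.8 m

Phase 2 (constant speed): v₀ = 9.30 m/s, a = 0 m/s².
v = v₀ + at = 9.30 + (0)(3) = 9.30 m/s
Δx = v₀t + ½at² = 9.30·3 + 0.5·0·3² = 27.9 m
Total distance = 20.8 + 27.9 = 48.7 m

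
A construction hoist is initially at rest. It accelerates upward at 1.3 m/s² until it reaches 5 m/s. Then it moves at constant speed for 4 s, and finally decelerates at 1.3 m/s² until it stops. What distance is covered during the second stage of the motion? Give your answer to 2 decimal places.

20.00 m

Phase 1 (accelerating): v₀ = 0 m/s, a = 1.3 m/s².
v = v₀ + at → t = (5 − 0) / 1.3 = 3.85 s
v² = v₀² + 2aΔx → Δx = (5² − 0²)/(2·1.3) = 9.62 m

Phase 2 (constant speed): v₀ = 5.00 m/s, a = 0 m/s².
v = v₀ + at = 5.00 + (0)(4) = 5.00 m/s
Δx = v₀t + ½at² = 5.00·4 + 0.5·0·4² = 20.0 m
Distance in phase 2 = 20.0 m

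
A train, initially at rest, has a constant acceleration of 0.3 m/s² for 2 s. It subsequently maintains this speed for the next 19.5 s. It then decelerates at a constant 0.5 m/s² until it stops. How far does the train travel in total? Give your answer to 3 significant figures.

Phase 1 (accelerating): v₀ = 0 m/s, a = 0.3 m/s².
v = v₀ + at = 0 + (0.3)(2) = 0.600 m/s
Δx = v₀t + ½at² = 0·2 + 0.5·0.3·2² = 0.600 m

Phase 2 (constant speed): v₀ = 0.600 m/s, a = 0 m/s².
v = v₀ + at = 0.600 + (0)(19.5) = 0.600 m/s
Δx = v₀t + ½at² = 0.600·19.5 + 0.5·0·19.5² = 11.7 m

Phase 3 (decelerating): v₀ = 0.600 m/s, a = -0.5 m/s².
v = v₀ + at → t = (0 − 0.600) / -0.5 = 1.20 s
v² = v₀² + 2aΔx → Δx = (0² − 0.600²)/(2·-0.5) = 0.360 m
Total distance = 0.600 + 11.7 + 0.360 = 12.7 m

12.7 m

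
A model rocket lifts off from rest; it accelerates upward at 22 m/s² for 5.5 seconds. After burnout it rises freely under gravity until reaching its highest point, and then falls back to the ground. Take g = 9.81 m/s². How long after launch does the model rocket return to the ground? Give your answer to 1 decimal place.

32.7 s

Phase 1 (powered ascent): v₀ = 0 m/s, a = 22 m/s².
v = v₀ + at = 0 + (22)(5.5) = 121 m/s
Δx = v₀t + ½at² = 0·5.5 + 0.5·22·5.5² = 333 m

Phase 2 (coasting upward): v₀ = 121 m/s, a = -9.81 m/s².
v = v₀ + at → t = (0 − 121) / -9.81 = 12.3 s
v² = v₀² + 2aΔx → Δx = (0² − 121²)/(2·-9.81) = 746 m

Phase 3 (free fall): v₀ = 0 m/s, a = -9.81 m/s².
Falls 1080 m from rest: t = √(2·1080/9.81) = 14.8 s; v = g·t = 145 m/s.
Total time = 5.50 + 12.3 + 14.8 = 32.7 s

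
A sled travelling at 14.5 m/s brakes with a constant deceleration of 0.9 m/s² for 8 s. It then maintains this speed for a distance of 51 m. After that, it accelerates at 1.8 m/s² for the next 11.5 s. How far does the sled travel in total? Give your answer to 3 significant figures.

341 m

Phase 1 (decelerating): v₀ = 14.5 m/s, a = -0.9 m/s².
v = v₀ + at = 14.5 + (-0.9)(8) = 7.30 m/s
Δx = v₀t + ½at² = 14.5·8 + 0.5·-0.9·8² = 87.2 m

Phase 2 (constant speed): v₀ = 7.30 m/s, a = 0 m/s².
Constant speed: t = d/v = 51/7.30 = 6.99 s

Phase 3 (accelerating): v₀ = 7.30 m/s, a = 1.8 m/s².
v = v₀ + at = 7.30 + (1.8)(11.5) = 28.0 m/s
Δx = v₀t + ½at² = 7.30·11.5 + 0.5·1.8·11.5² = 203 m
Total distance = 87.2 + 51.0 + 203 = 341 m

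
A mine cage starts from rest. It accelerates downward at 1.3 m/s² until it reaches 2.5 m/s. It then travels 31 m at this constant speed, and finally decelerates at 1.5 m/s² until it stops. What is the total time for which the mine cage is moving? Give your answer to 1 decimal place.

16.0 s

Phase 1 (accelerating): v₀ = 0 m/s, a = 1.3 m/s².
v = v₀ + at → t = (2.5 − 0) / 1.3 = 1.92 s
v² = v₀² + 2aΔx → Δx = (2.5² − 0²)/(2·1.3) = 2.40 m

Phase 2 (constant speed): v₀ = 2.50 m/s, a = 0 m/s².
Constant speed: t = d/v = 31/2.50 = 12.4 s

Phase 3 (decelerating): v₀ = 2.50 m/s, a = -1.5 m/s².
v = v₀ + at → t = (0 − 2.50) / -1.5 = 1.67 s
v² = v₀² + 2aΔx → Δx = (0² − 2.50²)/(2·-1.5) = 2.08 m
Total time = 1.92 + 12.4 + 1.67 = 16.0 s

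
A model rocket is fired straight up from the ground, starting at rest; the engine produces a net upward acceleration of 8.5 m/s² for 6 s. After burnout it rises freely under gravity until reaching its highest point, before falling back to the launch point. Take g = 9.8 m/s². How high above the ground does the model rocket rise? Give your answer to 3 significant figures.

286 m

Phase 1 (powered ascent): v₀ = 0 m/s, a = 8.5 m/s².
v = v₀ + at = 0 + (8.5)(6) = 51.0 m/s
Δx = v₀t + ½at² = 0·6 + 0.5·8.5·6² = 153 m

Phase 2 (coasting upward): v₀ = 51.0 m/s, a = -9.8 m/s².
v = v₀ + at → t = (0 − 51.0) / -9.8 = 5.20 s
v² = v₀² + 2aΔx → Δx = (0² − 51.0²)/(2·-9.8) = 133 m
Maximum height = 153 + 133 = 286 m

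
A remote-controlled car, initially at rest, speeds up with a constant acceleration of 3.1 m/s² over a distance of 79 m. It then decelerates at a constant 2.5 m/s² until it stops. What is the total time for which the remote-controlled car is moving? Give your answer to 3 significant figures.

16.0 s

Phase 1 (accelerating): v₀ = 0 m/s, a = 3.1 m/s².
v² = v₀² + 2aΔx = 0² + 2·3.1·79 = 490 → v = 22.1 m/s
t = (v − v₀)/a = (22.1 − 0)/3.1 = 7.14 s

Phase 2 (decelerating): v₀ = 22.1 m/s, a = -2.5 m/s².
v = v₀ + at → t = (0 − 22.1) / -2.5 = 8.85 s
v² = v₀² + 2aΔx → Δx = (0² − 22.1²)/(2·-2.5) = 98.0 m
Total time = 7.14 + 8.85 = 16.0 s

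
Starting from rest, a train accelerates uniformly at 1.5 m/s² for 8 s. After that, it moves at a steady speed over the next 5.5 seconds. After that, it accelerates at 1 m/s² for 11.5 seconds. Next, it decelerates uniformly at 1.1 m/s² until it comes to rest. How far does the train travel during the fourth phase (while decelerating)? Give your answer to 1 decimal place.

251.0 m

Phase 1 (accelerating): v₀ = 0 m/s, a = 1.5 m/s².
v = v₀ + at = 0 + (1.5)(8) = 12.0 m/s
Δx = v₀t + ½at² = 0·8 + 0.5·1.5·8² = 48.0 m

Phase 2 (constant speed): v₀ = 12.0 m/s, a = 0 m/s².
v = v₀ + at = 12.0 + (0)(5.5) = 12.0 m/s
Δx = v₀t + ½at² = 12.0·5.5 + 0.5·0·5.5² = 66.0 m

Phase 3 (accelerating): v₀ = 12.0 m/s, a = 1 m/s².
v = v₀ + at = 12.0 + (1)(11.5) = 23.5 m/s
Δx = v₀t + ½at² = 12.0·11.5 + 0.5·1·11.5² = 204 m

Phase 4 (decelerating): v₀ = 23.5 m/s, a = -1.1 m/s².
v = v₀ + at → t = (0 − 23.5) / -1.1 = 21.4 s
v² = v₀² + 2aΔx → Δx = (0² − 23.5²)/(2·-1.1) = 251 m
Distance in phase 4 = 251 m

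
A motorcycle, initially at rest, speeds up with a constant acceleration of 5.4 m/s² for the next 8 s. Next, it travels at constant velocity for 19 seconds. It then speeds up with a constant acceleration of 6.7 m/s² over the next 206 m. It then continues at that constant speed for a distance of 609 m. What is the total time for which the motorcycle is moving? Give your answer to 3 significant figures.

39.7 s

Phase 1 (accelerating): v₀ = 0 m/s, a = 5.4 m/s².
v = v₀ + at = 0 + (5.4)(8) = 43.2 m/s
Δx = v₀t + ½at² = 0·8 + 0.5·5.4·8² = 173 m

Phase 2 (constant speed): v₀ = 43.2 m/s, a = 0 m/s².
v = v₀ + at = 43.2 + (0)(19) = 43.2 m/s
Δx = v₀t + ½at² = 43.2·19 + 0.5·0·19² = 821 m

Phase 3 (accelerating): v₀ = 43.2 m/s, a = 6.7 m/s².
v² = v₀² + 2aΔx = 43.2² + 2·6.7·206 = 4630 → v = 68.0 m/s
t = (v − v₀)/a = (68.0 − 43.2)/6.7 = 3.70 s

Phase 4 (constant speed): v₀ = 68.0 m/s, a = 0 m/s².
Constant speed: t = d/v = 609/68.0 = 8.95 s
Total time = 8.00 + 19.0 + 3.70 + 8.95 = 39.7 s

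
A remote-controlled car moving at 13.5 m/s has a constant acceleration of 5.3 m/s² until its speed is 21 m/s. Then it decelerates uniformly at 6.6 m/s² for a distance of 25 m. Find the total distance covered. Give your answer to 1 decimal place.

49.4 m

Phase 1 (accelerating): v₀ = 13.5 m/s, a = 5.3 m/s².
v = v₀ + at → t = (21 − 13.5) / 5.3 = 1.42 s
v² = v₀² + 2aΔx → Δx = (21² − 13.5²)/(2·5.3) = 24.4 m

Phase 2 (decelerating): v₀ = 21.0 m/s, a = -6.6 m/s².
v² = v₀² + 2aΔx = 21.0² + 2·-6.6·25 = 111 → v = 10.5 m/s
t = (v − v₀)/a = (10.5 − 21.0)/-6.6 = 1.59 s
Total distance = 24.4 + 25.0 = 49.4 m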